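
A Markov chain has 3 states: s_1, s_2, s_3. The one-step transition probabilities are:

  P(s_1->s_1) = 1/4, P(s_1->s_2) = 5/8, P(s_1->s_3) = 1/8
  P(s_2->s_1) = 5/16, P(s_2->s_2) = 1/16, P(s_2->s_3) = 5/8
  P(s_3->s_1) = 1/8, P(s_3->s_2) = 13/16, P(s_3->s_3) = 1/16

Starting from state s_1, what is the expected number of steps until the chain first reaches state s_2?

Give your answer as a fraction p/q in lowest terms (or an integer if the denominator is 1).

Let h_i = expected steps to first reach s_2 from state i.
Boundary: h_s_2 = 0.
First-step equations for the other states:
  h_s_1 = 1 + 1/4*h_s_1 + 5/8*h_s_2 + 1/8*h_s_3
  h_s_3 = 1 + 1/8*h_s_1 + 13/16*h_s_2 + 1/16*h_s_3

Substituting h_s_2 = 0 and rearranging gives the linear system (I - Q) h = 1:
  [3/4, -1/8] . (h_s_1, h_s_3) = 1
  [-1/8, 15/16] . (h_s_1, h_s_3) = 1

Solving yields:
  h_s_1 = 17/11
  h_s_3 = 14/11

Starting state is s_1, so the expected hitting time is h_s_1 = 17/11.

Answer: 17/11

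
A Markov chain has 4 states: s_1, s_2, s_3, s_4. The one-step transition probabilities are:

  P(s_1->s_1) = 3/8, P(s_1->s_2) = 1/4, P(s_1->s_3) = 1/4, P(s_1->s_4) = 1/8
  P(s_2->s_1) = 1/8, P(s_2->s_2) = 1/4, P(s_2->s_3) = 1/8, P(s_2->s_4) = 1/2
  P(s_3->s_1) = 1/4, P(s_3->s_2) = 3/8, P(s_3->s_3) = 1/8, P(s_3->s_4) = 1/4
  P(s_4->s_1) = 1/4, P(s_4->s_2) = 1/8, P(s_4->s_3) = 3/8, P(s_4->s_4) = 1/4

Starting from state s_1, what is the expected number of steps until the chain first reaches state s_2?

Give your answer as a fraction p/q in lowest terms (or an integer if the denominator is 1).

Let h_i = expected steps to first reach s_2 from state i.
Boundary: h_s_2 = 0.
First-step equations for the other states:
  h_s_1 = 1 + 3/8*h_s_1 + 1/4*h_s_2 + 1/4*h_s_3 + 1/8*h_s_4
  h_s_3 = 1 + 1/4*h_s_1 + 3/8*h_s_2 + 1/8*h_s_3 + 1/4*h_s_4
  h_s_4 = 1 + 1/4*h_s_1 + 1/8*h_s_2 + 3/8*h_s_3 + 1/4*h_s_4

Substituting h_s_2 = 0 and rearranging gives the linear system (I - Q) h = 1:
  [5/8, -1/4, -1/8] . (h_s_1, h_s_3, h_s_4) = 1
  [-1/4, 7/8, -1/4] . (h_s_1, h_s_3, h_s_4) = 1
  [-1/4, -3/8, 3/4] . (h_s_1, h_s_3, h_s_4) = 1

Solving yields:
  h_s_1 = 31/8
  h_s_3 = 7/2
  h_s_4 = 35/8

Starting state is s_1, so the expected hitting time is h_s_1 = 31/8.

Answer: 31/8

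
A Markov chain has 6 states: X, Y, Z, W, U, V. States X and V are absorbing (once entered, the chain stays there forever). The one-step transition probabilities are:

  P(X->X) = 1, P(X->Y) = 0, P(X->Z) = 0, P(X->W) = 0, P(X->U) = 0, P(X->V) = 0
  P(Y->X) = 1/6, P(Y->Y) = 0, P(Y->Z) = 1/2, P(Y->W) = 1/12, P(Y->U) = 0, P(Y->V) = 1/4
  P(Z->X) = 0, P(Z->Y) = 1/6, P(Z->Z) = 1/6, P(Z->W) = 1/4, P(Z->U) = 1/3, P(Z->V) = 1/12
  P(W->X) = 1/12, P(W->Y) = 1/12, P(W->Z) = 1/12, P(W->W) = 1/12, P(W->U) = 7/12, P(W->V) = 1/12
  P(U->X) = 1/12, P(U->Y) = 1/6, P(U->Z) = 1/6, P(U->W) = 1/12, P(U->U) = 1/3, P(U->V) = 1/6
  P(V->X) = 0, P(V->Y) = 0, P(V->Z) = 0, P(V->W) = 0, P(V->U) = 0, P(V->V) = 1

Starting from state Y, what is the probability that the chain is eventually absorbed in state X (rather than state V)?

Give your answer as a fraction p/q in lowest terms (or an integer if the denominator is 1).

Let a_i = P(absorbed in X | start in state i).
Boundary conditions: a_X = 1, a_V = 0.
For each transient state i, a_i = sum_j P(i->j) * a_j:
  a_Y = 1/6*a_X + 0*a_Y + 1/2*a_Z + 1/12*a_W + 0*a_U + 1/4*a_V
  a_Z = 0*a_X + 1/6*a_Y + 1/6*a_Z + 1/4*a_W + 1/3*a_U + 1/12*a_V
  a_W = 1/12*a_X + 1/12*a_Y + 1/12*a_Z + 1/12*a_W + 7/12*a_U + 1/12*a_V
  a_U = 1/12*a_X + 1/6*a_Y + 1/6*a_Z + 1/12*a_W + 1/3*a_U + 1/6*a_V

Substituting a_X = 1 and a_V = 0, rearrange to (I - Q) a = r where r[i] = P(i -> X):
  [1, -1/2, -1/12, 0] . (a_Y, a_Z, a_W, a_U) = 1/6
  [-1/6, 5/6, -1/4, -1/3] . (a_Y, a_Z, a_W, a_U) = 0
  [-1/12, -1/12, 11/12, -7/12] . (a_Y, a_Z, a_W, a_U) = 1/12
  [-1/6, -1/6, -1/12, 2/3] . (a_Y, a_Z, a_W, a_U) = 1/12

Solving yields:
  a_Y = 251/705
  a_Z = 179/564
  a_W = 173/470
  a_U = 319/940

Starting state is Y, so the absorption probability is a_Y = 251/705.

Answer: 251/705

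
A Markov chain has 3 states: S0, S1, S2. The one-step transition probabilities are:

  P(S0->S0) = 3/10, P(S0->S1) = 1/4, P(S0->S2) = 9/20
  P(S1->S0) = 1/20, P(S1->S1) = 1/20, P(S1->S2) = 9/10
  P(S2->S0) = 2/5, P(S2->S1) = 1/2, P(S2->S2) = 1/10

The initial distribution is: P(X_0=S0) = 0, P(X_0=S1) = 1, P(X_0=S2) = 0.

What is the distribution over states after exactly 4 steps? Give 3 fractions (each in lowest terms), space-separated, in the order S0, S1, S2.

Propagating the distribution step by step (d_{t+1} = d_t * P):
d_0 = (S0=0, S1=1, S2=0)
  d_1[S0] = 0*3/10 + 1*1/20 + 0*2/5 = 1/20
  d_1[S1] = 0*1/4 + 1*1/20 + 0*1/2 = 1/20
  d_1[S2] = 0*9/20 + 1*9/10 + 0*1/10 = 9/10
d_1 = (S0=1/20, S1=1/20, S2=9/10)
  d_2[S0] = 1/20*3/10 + 1/20*1/20 + 9/10*2/5 = 151/400
  d_2[S1] = 1/20*1/4 + 1/20*1/20 + 9/10*1/2 = 93/200
  d_2[S2] = 1/20*9/20 + 1/20*9/10 + 9/10*1/10 = 63/400
d_2 = (S0=151/400, S1=93/200, S2=63/400)
  d_3[S0] = 151/400*3/10 + 93/200*1/20 + 63/400*2/5 = 399/2000
  d_3[S1] = 151/400*1/4 + 93/200*1/20 + 63/400*1/2 = 1571/8000
  d_3[S2] = 151/400*9/20 + 93/200*9/10 + 63/400*1/10 = 4833/8000
d_3 = (S0=399/2000, S1=1571/8000, S2=4833/8000)
  d_4[S0] = 399/2000*3/10 + 1571/8000*1/20 + 4833/8000*2/5 = 49811/160000
  d_4[S1] = 399/2000*1/4 + 1571/8000*1/20 + 4833/8000*1/2 = 57881/160000
  d_4[S2] = 399/2000*9/20 + 1571/8000*9/10 + 4833/8000*1/10 = 13077/40000
d_4 = (S0=49811/160000, S1=57881/160000, S2=13077/40000)

Answer: 49811/160000 57881/160000 13077/40000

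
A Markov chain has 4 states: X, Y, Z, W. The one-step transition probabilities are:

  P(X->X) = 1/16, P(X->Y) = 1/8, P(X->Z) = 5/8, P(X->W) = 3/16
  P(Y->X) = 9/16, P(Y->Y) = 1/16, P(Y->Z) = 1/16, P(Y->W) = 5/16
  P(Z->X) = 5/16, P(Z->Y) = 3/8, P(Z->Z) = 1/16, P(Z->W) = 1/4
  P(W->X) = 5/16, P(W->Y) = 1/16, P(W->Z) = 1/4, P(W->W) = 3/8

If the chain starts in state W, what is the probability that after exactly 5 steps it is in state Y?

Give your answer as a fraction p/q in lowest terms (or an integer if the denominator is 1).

Answer: 175239/1048576

Derivation:
Computing P^5 by repeated multiplication:
P^1 =
  X: [1/16, 1/8, 5/8, 3/16]
  Y: [9/16, 1/16, 1/16, 5/16]
  Z: [5/16, 3/8, 1/16, 1/4]
  W: [5/16, 1/16, 1/4, 3/8]
P^2 =
  X: [21/64, 67/256, 17/128, 71/256]
  Y: [3/16, 15/128, 7/16, 33/128]
  Z: [21/64, 13/128, 73/256, 73/256]
  W: [1/4, 41/256, 79/256, 9/32]
P^3 =
  X: [303/1024, 255/2048, 1225/4096, 1149/4096]
  Y: [151/512, 27/128, 443/2048, 569/2048]
  Z: [131/512, 705/4096, 1231/4096, 139/512]
  W: [297/1024, 715/4096, 131/512, 1145/4096]
P^4 =
  X: [2209/8192, 11433/65536, 18451/65536, 4495/16384]
  Y: [597/2048, 4867/32768, 9191/32768, 4579/16384]
  Z: [4777/16384, 11299/65536, 527/2048, 18265/65536]
  W: [4647/16384, 2631/16384, 18223/65536, 18201/65536]
P^5 =
  X: [75681/262144, 175463/1048576, 69631/262144, 291865/1048576]
  Y: [36275/131072, 88275/524288, 73105/262144, 144703/524288]
  Z: [74111/262144, 42241/262144, 292303/1048576, 290865/1048576]
  W: [577/2048, 175239/1048576, 287431/1048576, 145241/524288]

(P^5)[W -> Y] = 175239/1048576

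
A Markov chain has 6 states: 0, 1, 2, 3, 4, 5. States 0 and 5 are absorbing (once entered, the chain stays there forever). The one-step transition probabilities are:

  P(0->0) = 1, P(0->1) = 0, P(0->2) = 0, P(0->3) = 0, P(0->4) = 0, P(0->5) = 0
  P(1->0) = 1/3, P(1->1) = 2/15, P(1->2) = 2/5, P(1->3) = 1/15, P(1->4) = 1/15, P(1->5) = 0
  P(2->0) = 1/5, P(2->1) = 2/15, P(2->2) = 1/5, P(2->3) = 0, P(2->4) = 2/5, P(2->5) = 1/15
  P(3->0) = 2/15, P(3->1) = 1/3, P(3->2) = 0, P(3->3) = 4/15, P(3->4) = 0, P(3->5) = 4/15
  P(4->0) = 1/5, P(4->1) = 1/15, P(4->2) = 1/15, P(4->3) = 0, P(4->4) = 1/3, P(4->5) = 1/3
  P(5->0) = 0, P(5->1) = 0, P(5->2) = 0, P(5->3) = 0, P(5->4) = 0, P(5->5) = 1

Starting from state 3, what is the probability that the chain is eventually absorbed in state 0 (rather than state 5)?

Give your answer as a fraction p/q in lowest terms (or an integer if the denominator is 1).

Answer: 7109/13862

Derivation:
Let a_i = P(absorbed in 0 | start in state i).
Boundary conditions: a_0 = 1, a_5 = 0.
For each transient state i, a_i = sum_j P(i->j) * a_j:
  a_1 = 1/3*a_0 + 2/15*a_1 + 2/5*a_2 + 1/15*a_3 + 1/15*a_4 + 0*a_5
  a_2 = 1/5*a_0 + 2/15*a_1 + 1/5*a_2 + 0*a_3 + 2/5*a_4 + 1/15*a_5
  a_3 = 2/15*a_0 + 1/3*a_1 + 0*a_2 + 4/15*a_3 + 0*a_4 + 4/15*a_5
  a_4 = 1/5*a_0 + 1/15*a_1 + 1/15*a_2 + 0*a_3 + 1/3*a_4 + 1/3*a_5

Substituting a_0 = 1 and a_5 = 0, rearrange to (I - Q) a = r where r[i] = P(i -> 0):
  [13/15, -2/5, -1/15, -1/15] . (a_1, a_2, a_3, a_4) = 1/3
  [-2/15, 4/5, 0, -2/5] . (a_1, a_2, a_3, a_4) = 1/5
  [-1/3, 0, 11/15, 0] . (a_1, a_2, a_3, a_4) = 2/15
  [-1/15, -1/15, 0, 2/3] . (a_1, a_2, a_3, a_4) = 1/5

Solving yields:
  a_1 = 10095/13862
  a_2 = 8139/13862
  a_3 = 7109/13862
  a_4 = 2991/6931

Starting state is 3, so the absorption probability is a_3 = 7109/13862.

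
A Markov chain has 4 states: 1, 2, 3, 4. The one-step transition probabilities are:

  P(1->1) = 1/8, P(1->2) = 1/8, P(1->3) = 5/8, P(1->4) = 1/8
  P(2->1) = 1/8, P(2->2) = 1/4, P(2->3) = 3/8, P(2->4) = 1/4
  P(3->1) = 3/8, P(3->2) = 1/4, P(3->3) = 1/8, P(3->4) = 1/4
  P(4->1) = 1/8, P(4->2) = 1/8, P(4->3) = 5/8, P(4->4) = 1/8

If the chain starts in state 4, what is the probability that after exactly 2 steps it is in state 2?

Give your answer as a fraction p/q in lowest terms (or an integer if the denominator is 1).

Answer: 7/32

Derivation:
Computing P^2 by repeated multiplication:
P^1 =
  1: [1/8, 1/8, 5/8, 1/8]
  2: [1/8, 1/4, 3/8, 1/4]
  3: [3/8, 1/4, 1/8, 1/4]
  4: [1/8, 1/8, 5/8, 1/8]
P^2 =
  1: [9/32, 7/32, 9/32, 7/32]
  2: [7/32, 13/64, 3/8, 13/64]
  3: [5/32, 11/64, 1/2, 11/64]
  4: [9/32, 7/32, 9/32, 7/32]

(P^2)[4 -> 2] = 7/32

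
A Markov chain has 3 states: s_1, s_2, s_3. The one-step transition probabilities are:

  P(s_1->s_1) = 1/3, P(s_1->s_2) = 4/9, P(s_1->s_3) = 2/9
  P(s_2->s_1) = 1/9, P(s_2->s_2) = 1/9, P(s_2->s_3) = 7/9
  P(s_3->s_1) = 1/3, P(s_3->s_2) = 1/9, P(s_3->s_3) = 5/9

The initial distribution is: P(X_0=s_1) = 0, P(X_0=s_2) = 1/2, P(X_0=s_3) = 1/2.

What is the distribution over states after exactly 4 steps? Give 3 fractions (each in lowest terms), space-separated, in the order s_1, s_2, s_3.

Propagating the distribution step by step (d_{t+1} = d_t * P):
d_0 = (s_1=0, s_2=1/2, s_3=1/2)
  d_1[s_1] = 0*1/3 + 1/2*1/9 + 1/2*1/3 = 2/9
  d_1[s_2] = 0*4/9 + 1/2*1/9 + 1/2*1/9 = 1/9
  d_1[s_3] = 0*2/9 + 1/2*7/9 + 1/2*5/9 = 2/3
d_1 = (s_1=2/9, s_2=1/9, s_3=2/3)
  d_2[s_1] = 2/9*1/3 + 1/9*1/9 + 2/3*1/3 = 25/81
  d_2[s_2] = 2/9*4/9 + 1/9*1/9 + 2/3*1/9 = 5/27
  d_2[s_3] = 2/9*2/9 + 1/9*7/9 + 2/3*5/9 = 41/81
d_2 = (s_1=25/81, s_2=5/27, s_3=41/81)
  d_3[s_1] = 25/81*1/3 + 5/27*1/9 + 41/81*1/3 = 71/243
  d_3[s_2] = 25/81*4/9 + 5/27*1/9 + 41/81*1/9 = 52/243
  d_3[s_3] = 25/81*2/9 + 5/27*7/9 + 41/81*5/9 = 40/81
d_3 = (s_1=71/243, s_2=52/243, s_3=40/81)
  d_4[s_1] = 71/243*1/3 + 52/243*1/9 + 40/81*1/3 = 625/2187
  d_4[s_2] = 71/243*4/9 + 52/243*1/9 + 40/81*1/9 = 152/729
  d_4[s_3] = 71/243*2/9 + 52/243*7/9 + 40/81*5/9 = 1106/2187
d_4 = (s_1=625/2187, s_2=152/729, s_3=1106/2187)

Answer: 625/2187 152/729 1106/2187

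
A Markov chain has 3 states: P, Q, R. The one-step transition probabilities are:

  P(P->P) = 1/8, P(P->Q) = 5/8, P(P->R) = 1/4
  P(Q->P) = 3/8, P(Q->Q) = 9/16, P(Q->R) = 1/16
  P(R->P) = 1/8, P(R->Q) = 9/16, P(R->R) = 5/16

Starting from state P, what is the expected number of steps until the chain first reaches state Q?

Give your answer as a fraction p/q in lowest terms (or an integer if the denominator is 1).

Let h_i = expected steps to first reach Q from state i.
Boundary: h_Q = 0.
First-step equations for the other states:
  h_P = 1 + 1/8*h_P + 5/8*h_Q + 1/4*h_R
  h_R = 1 + 1/8*h_P + 9/16*h_Q + 5/16*h_R

Substituting h_Q = 0 and rearranging gives the linear system (I - Q) h = 1:
  [7/8, -1/4] . (h_P, h_R) = 1
  [-1/8, 11/16] . (h_P, h_R) = 1

Solving yields:
  h_P = 120/73
  h_R = 128/73

Starting state is P, so the expected hitting time is h_P = 120/73.

Answer: 120/73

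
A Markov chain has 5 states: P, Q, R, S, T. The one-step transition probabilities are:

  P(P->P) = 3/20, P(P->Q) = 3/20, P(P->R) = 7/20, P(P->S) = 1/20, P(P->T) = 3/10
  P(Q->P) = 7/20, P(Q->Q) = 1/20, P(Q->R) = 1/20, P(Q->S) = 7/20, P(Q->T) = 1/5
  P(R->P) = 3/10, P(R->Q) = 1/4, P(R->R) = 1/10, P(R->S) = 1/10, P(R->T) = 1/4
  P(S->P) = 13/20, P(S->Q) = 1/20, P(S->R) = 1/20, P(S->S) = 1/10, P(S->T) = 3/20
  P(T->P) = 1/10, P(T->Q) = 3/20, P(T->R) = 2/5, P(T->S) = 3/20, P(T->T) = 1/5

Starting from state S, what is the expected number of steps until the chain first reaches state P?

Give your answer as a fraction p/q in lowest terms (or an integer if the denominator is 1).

Answer: 17185/8343

Derivation:
Let h_i = expected steps to first reach P from state i.
Boundary: h_P = 0.
First-step equations for the other states:
  h_Q = 1 + 7/20*h_P + 1/20*h_Q + 1/20*h_R + 7/20*h_S + 1/5*h_T
  h_R = 1 + 3/10*h_P + 1/4*h_Q + 1/10*h_R + 1/10*h_S + 1/4*h_T
  h_S = 1 + 13/20*h_P + 1/20*h_Q + 1/20*h_R + 1/10*h_S + 3/20*h_T
  h_T = 1 + 1/10*h_P + 3/20*h_Q + 2/5*h_R + 3/20*h_S + 1/5*h_T

Substituting h_P = 0 and rearranging gives the linear system (I - Q) h = 1:
  [19/20, -1/20, -7/20, -1/5] . (h_Q, h_R, h_S, h_T) = 1
  [-1/4, 9/10, -1/10, -1/4] . (h_Q, h_R, h_S, h_T) = 1
  [-1/20, -1/20, 9/10, -3/20] . (h_Q, h_R, h_S, h_T) = 1
  [-3/20, -2/5, -3/20, 4/5] . (h_Q, h_R, h_S, h_T) = 1

Solving yields:
  h_Q = 23035/8343
  h_R = 26210/8343
  h_S = 17185/8343
  h_T = 31075/8343

Starting state is S, so the expected hitting time is h_S = 17185/8343.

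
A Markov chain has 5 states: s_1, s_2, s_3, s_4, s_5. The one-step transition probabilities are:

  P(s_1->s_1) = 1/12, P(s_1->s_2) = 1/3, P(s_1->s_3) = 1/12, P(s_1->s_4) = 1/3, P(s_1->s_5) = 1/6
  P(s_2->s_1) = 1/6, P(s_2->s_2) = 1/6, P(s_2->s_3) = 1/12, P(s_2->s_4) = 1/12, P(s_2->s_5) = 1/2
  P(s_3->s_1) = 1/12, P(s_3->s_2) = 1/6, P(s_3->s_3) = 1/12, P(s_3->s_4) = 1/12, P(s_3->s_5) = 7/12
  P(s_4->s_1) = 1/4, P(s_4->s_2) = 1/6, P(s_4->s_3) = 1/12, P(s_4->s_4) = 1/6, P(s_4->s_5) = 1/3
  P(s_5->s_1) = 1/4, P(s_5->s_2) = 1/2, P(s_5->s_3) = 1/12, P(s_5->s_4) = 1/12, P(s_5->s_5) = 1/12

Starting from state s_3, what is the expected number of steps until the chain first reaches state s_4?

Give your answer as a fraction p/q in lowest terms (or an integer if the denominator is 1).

Let h_i = expected steps to first reach s_4 from state i.
Boundary: h_s_4 = 0.
First-step equations for the other states:
  h_s_1 = 1 + 1/12*h_s_1 + 1/3*h_s_2 + 1/12*h_s_3 + 1/3*h_s_4 + 1/6*h_s_5
  h_s_2 = 1 + 1/6*h_s_1 + 1/6*h_s_2 + 1/12*h_s_3 + 1/12*h_s_4 + 1/2*h_s_5
  h_s_3 = 1 + 1/12*h_s_1 + 1/6*h_s_2 + 1/12*h_s_3 + 1/12*h_s_4 + 7/12*h_s_5
  h_s_5 = 1 + 1/4*h_s_1 + 1/2*h_s_2 + 1/12*h_s_3 + 1/12*h_s_4 + 1/12*h_s_5

Substituting h_s_4 = 0 and rearranging gives the linear system (I - Q) h = 1:
  [11/12, -1/3, -1/12, -1/6] . (h_s_1, h_s_2, h_s_3, h_s_5) = 1
  [-1/6, 5/6, -1/12, -1/2] . (h_s_1, h_s_2, h_s_3, h_s_5) = 1
  [-1/12, -1/6, 11/12, -7/12] . (h_s_1, h_s_2, h_s_3, h_s_5) = 1
  [-1/4, -1/2, -1/12, 11/12] . (h_s_1, h_s_2, h_s_3, h_s_5) = 1

Solving yields:
  h_s_1 = 2088/341
  h_s_2 = 2700/341
  h_s_3 = 2748/341
  h_s_5 = 2664/341

Starting state is s_3, so the expected hitting time is h_s_3 = 2748/341.

Answer: 2748/341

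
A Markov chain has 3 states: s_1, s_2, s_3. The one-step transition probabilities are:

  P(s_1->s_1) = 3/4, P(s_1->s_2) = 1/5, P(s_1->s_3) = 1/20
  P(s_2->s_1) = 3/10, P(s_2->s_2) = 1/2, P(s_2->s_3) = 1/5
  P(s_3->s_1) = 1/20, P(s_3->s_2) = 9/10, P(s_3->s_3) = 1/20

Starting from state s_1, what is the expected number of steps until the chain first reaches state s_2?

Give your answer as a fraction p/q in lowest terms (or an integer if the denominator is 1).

Let h_i = expected steps to first reach s_2 from state i.
Boundary: h_s_2 = 0.
First-step equations for the other states:
  h_s_1 = 1 + 3/4*h_s_1 + 1/5*h_s_2 + 1/20*h_s_3
  h_s_3 = 1 + 1/20*h_s_1 + 9/10*h_s_2 + 1/20*h_s_3

Substituting h_s_2 = 0 and rearranging gives the linear system (I - Q) h = 1:
  [1/4, -1/20] . (h_s_1, h_s_3) = 1
  [-1/20, 19/20] . (h_s_1, h_s_3) = 1

Solving yields:
  h_s_1 = 200/47
  h_s_3 = 60/47

Starting state is s_1, so the expected hitting time is h_s_1 = 200/47.

Answer: 200/47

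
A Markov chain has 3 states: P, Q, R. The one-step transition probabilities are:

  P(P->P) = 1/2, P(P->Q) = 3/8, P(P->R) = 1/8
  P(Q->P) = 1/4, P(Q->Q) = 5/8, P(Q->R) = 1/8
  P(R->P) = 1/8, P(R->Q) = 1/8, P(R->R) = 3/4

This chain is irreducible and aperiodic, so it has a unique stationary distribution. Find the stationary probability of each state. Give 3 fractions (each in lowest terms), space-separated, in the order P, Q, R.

Answer: 5/18 7/18 1/3

Derivation:
The stationary distribution satisfies pi = pi * P, i.e.:
  pi_P = 1/2*pi_P + 1/4*pi_Q + 1/8*pi_R
  pi_Q = 3/8*pi_P + 5/8*pi_Q + 1/8*pi_R
  pi_R = 1/8*pi_P + 1/8*pi_Q + 3/4*pi_R
with normalization: pi_P + pi_Q + pi_R = 1.

Using the first 2 balance equations plus normalization, the linear system A*pi = b is:
  [-1/2, 1/4, 1/8] . pi = 0
  [3/8, -3/8, 1/8] . pi = 0
  [1, 1, 1] . pi = 1

Solving yields:
  pi_P = 5/18
  pi_Q = 7/18
  pi_R = 1/3

Verification (pi * P):
  5/18*1/2 + 7/18*1/4 + 1/3*1/8 = 5/18 = pi_P  (ok)
  5/18*3/8 + 7/18*5/8 + 1/3*1/8 = 7/18 = pi_Q  (ok)
  5/18*1/8 + 7/18*1/8 + 1/3*3/4 = 1/3 = pi_R  (ok)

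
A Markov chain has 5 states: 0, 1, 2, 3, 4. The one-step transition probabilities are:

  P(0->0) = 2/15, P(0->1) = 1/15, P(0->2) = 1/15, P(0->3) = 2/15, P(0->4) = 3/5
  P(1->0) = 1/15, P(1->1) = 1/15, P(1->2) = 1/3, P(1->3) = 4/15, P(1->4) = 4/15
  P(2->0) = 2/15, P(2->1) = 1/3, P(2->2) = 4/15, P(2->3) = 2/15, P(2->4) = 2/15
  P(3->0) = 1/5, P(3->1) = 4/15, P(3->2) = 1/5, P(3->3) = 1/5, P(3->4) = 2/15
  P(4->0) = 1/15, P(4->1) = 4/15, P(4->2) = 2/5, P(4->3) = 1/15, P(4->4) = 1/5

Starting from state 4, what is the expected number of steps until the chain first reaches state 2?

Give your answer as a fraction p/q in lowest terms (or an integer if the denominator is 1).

Let h_i = expected steps to first reach 2 from state i.
Boundary: h_2 = 0.
First-step equations for the other states:
  h_0 = 1 + 2/15*h_0 + 1/15*h_1 + 1/15*h_2 + 2/15*h_3 + 3/5*h_4
  h_1 = 1 + 1/15*h_0 + 1/15*h_1 + 1/3*h_2 + 4/15*h_3 + 4/15*h_4
  h_3 = 1 + 1/5*h_0 + 4/15*h_1 + 1/5*h_2 + 1/5*h_3 + 2/15*h_4
  h_4 = 1 + 1/15*h_0 + 4/15*h_1 + 2/5*h_2 + 1/15*h_3 + 1/5*h_4

Substituting h_2 = 0 and rearranging gives the linear system (I - Q) h = 1:
  [13/15, -1/15, -2/15, -3/5] . (h_0, h_1, h_3, h_4) = 1
  [-1/15, 14/15, -4/15, -4/15] . (h_0, h_1, h_3, h_4) = 1
  [-1/5, -4/15, 4/5, -2/15] . (h_0, h_1, h_3, h_4) = 1
  [-1/15, -4/15, -1/15, 4/5] . (h_0, h_1, h_3, h_4) = 1

Solving yields:
  h_0 = 5520/1343
  h_1 = 8985/2686
  h_3 = 5235/1343
  h_4 = 8145/2686

Starting state is 4, so the expected hitting time is h_4 = 8145/2686.

Answer: 8145/2686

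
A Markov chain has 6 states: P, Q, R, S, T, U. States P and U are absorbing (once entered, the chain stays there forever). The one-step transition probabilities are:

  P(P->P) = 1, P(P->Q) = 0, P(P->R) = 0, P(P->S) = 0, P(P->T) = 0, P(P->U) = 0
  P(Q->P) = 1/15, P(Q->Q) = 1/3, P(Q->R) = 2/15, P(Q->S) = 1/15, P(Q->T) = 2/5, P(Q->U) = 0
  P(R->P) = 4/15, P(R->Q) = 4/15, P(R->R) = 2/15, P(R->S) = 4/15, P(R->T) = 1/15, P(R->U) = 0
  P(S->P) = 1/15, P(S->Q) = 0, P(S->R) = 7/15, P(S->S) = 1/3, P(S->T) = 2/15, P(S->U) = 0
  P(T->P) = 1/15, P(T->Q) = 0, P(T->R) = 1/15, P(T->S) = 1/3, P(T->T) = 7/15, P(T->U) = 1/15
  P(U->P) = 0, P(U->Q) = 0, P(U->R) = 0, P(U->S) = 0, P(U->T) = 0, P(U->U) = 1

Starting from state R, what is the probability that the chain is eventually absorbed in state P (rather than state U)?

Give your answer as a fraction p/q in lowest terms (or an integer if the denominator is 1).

Answer: 2015/2229

Derivation:
Let a_i = P(absorbed in P | start in state i).
Boundary conditions: a_P = 1, a_U = 0.
For each transient state i, a_i = sum_j P(i->j) * a_j:
  a_Q = 1/15*a_P + 1/3*a_Q + 2/15*a_R + 1/15*a_S + 2/5*a_T + 0*a_U
  a_R = 4/15*a_P + 4/15*a_Q + 2/15*a_R + 4/15*a_S + 1/15*a_T + 0*a_U
  a_S = 1/15*a_P + 0*a_Q + 7/15*a_R + 1/3*a_S + 2/15*a_T + 0*a_U
  a_T = 1/15*a_P + 0*a_Q + 1/15*a_R + 1/3*a_S + 7/15*a_T + 1/15*a_U

Substituting a_P = 1 and a_U = 0, rearrange to (I - Q) a = r where r[i] = P(i -> P):
  [2/3, -2/15, -1/15, -2/5] . (a_Q, a_R, a_S, a_T) = 1/15
  [-4/15, 13/15, -4/15, -1/15] . (a_Q, a_R, a_S, a_T) = 4/15
  [0, -7/15, 2/3, -2/15] . (a_Q, a_R, a_S, a_T) = 1/15
  [0, -1/15, -1/3, 8/15] . (a_Q, a_R, a_S, a_T) = 1/15

Solving yields:
  a_Q = 1259/1486
  a_R = 2015/2229
  a_S = 1988/2229
  a_T = 591/743

Starting state is R, so the absorption probability is a_R = 2015/2229.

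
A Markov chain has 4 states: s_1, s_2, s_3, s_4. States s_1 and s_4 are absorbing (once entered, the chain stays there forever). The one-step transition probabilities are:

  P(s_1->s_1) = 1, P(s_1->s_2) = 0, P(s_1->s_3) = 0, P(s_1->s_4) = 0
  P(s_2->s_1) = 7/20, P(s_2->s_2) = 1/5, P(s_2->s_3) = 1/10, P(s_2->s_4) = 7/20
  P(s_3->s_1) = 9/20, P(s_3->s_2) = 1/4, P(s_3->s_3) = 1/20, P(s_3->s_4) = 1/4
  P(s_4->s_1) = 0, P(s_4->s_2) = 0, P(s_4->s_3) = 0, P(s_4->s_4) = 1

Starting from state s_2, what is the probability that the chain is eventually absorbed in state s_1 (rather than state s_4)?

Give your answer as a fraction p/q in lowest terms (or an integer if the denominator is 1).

Answer: 151/294

Derivation:
Let a_i = P(absorbed in s_1 | start in state i).
Boundary conditions: a_s_1 = 1, a_s_4 = 0.
For each transient state i, a_i = sum_j P(i->j) * a_j:
  a_s_2 = 7/20*a_s_1 + 1/5*a_s_2 + 1/10*a_s_3 + 7/20*a_s_4
  a_s_3 = 9/20*a_s_1 + 1/4*a_s_2 + 1/20*a_s_3 + 1/4*a_s_4

Substituting a_s_1 = 1 and a_s_4 = 0, rearrange to (I - Q) a = r where r[i] = P(i -> s_1):
  [4/5, -1/10] . (a_s_2, a_s_3) = 7/20
  [-1/4, 19/20] . (a_s_2, a_s_3) = 9/20

Solving yields:
  a_s_2 = 151/294
  a_s_3 = 179/294

Starting state is s_2, so the absorption probability is a_s_2 = 151/294.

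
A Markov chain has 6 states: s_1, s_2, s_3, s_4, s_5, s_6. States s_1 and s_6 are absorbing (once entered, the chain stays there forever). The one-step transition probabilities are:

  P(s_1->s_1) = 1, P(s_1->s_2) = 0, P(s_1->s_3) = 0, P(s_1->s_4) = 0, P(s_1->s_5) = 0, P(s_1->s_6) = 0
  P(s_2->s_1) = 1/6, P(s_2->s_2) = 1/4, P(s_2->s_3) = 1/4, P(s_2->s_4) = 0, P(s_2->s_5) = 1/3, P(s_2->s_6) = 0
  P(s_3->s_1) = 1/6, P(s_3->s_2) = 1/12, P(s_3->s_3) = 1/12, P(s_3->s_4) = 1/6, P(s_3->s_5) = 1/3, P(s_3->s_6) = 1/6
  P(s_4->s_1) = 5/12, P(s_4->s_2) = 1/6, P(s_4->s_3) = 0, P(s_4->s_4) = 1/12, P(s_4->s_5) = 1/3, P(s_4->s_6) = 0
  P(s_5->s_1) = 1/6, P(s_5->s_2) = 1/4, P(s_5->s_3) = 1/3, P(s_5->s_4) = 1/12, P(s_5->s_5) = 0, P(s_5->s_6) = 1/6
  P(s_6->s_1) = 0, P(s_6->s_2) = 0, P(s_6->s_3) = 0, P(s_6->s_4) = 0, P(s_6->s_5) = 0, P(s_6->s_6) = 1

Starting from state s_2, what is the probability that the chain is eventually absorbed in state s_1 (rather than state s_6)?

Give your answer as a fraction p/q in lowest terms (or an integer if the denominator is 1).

Let a_i = P(absorbed in s_1 | start in state i).
Boundary conditions: a_s_1 = 1, a_s_6 = 0.
For each transient state i, a_i = sum_j P(i->j) * a_j:
  a_s_2 = 1/6*a_s_1 + 1/4*a_s_2 + 1/4*a_s_3 + 0*a_s_4 + 1/3*a_s_5 + 0*a_s_6
  a_s_3 = 1/6*a_s_1 + 1/12*a_s_2 + 1/12*a_s_3 + 1/6*a_s_4 + 1/3*a_s_5 + 1/6*a_s_6
  a_s_4 = 5/12*a_s_1 + 1/6*a_s_2 + 0*a_s_3 + 1/12*a_s_4 + 1/3*a_s_5 + 0*a_s_6
  a_s_5 = 1/6*a_s_1 + 1/4*a_s_2 + 1/3*a_s_3 + 1/12*a_s_4 + 0*a_s_5 + 1/6*a_s_6

Substituting a_s_1 = 1 and a_s_6 = 0, rearrange to (I - Q) a = r where r[i] = P(i -> s_1):
  [3/4, -1/4, 0, -1/3] . (a_s_2, a_s_3, a_s_4, a_s_5) = 1/6
  [-1/12, 11/12, -1/6, -1/3] . (a_s_2, a_s_3, a_s_4, a_s_5) = 1/6
  [-1/6, 0, 11/12, -1/3] . (a_s_2, a_s_3, a_s_4, a_s_5) = 5/12
  [-1/4, -1/3, -1/12, 1] . (a_s_2, a_s_3, a_s_4, a_s_5) = 1/6

Solving yields:
  a_s_2 = 7/10
  a_s_3 = 123/200
  a_s_4 = 161/200
  a_s_5 = 491/800

Starting state is s_2, so the absorption probability is a_s_2 = 7/10.

Answer: 7/10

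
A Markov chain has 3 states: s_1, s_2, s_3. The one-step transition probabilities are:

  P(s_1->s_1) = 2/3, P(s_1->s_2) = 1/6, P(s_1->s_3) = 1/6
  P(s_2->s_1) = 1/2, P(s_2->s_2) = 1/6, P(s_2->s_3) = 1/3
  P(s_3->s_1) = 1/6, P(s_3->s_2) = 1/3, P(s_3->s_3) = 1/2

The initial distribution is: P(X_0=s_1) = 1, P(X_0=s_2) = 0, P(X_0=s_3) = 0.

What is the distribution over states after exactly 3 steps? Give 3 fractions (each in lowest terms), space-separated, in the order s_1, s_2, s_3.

Answer: 55/108 5/24 61/216

Derivation:
Propagating the distribution step by step (d_{t+1} = d_t * P):
d_0 = (s_1=1, s_2=0, s_3=0)
  d_1[s_1] = 1*2/3 + 0*1/2 + 0*1/6 = 2/3
  d_1[s_2] = 1*1/6 + 0*1/6 + 0*1/3 = 1/6
  d_1[s_3] = 1*1/6 + 0*1/3 + 0*1/2 = 1/6
d_1 = (s_1=2/3, s_2=1/6, s_3=1/6)
  d_2[s_1] = 2/3*2/3 + 1/6*1/2 + 1/6*1/6 = 5/9
  d_2[s_2] = 2/3*1/6 + 1/6*1/6 + 1/6*1/3 = 7/36
  d_2[s_3] = 2/3*1/6 + 1/6*1/3 + 1/6*1/2 = 1/4
d_2 = (s_1=5/9, s_2=7/36, s_3=1/4)
  d_3[s_1] = 5/9*2/3 + 7/36*1/2 + 1/4*1/6 = 55/108
  d_3[s_2] = 5/9*1/6 + 7/36*1/6 + 1/4*1/3 = 5/24
  d_3[s_3] = 5/9*1/6 + 7/36*1/3 + 1/4*1/2 = 61/216
d_3 = (s_1=55/108, s_2=5/24, s_3=61/216)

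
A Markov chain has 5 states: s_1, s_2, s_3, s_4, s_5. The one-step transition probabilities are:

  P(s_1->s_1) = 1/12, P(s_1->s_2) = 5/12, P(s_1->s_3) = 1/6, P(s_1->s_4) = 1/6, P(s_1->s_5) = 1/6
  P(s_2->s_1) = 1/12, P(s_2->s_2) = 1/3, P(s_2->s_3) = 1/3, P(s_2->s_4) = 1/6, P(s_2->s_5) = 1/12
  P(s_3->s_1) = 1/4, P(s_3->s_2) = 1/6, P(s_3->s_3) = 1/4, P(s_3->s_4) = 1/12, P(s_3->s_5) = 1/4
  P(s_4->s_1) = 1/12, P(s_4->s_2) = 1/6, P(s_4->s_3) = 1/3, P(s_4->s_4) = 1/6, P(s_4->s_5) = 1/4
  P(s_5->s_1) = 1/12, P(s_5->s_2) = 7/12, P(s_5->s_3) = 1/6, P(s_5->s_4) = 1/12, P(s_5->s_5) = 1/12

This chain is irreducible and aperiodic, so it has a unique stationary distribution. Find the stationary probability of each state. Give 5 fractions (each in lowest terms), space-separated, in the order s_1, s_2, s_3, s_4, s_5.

The stationary distribution satisfies pi = pi * P, i.e.:
  pi_s_1 = 1/12*pi_s_1 + 1/12*pi_s_2 + 1/4*pi_s_3 + 1/12*pi_s_4 + 1/12*pi_s_5
  pi_s_2 = 5/12*pi_s_1 + 1/3*pi_s_2 + 1/6*pi_s_3 + 1/6*pi_s_4 + 7/12*pi_s_5
  pi_s_3 = 1/6*pi_s_1 + 1/3*pi_s_2 + 1/4*pi_s_3 + 1/3*pi_s_4 + 1/6*pi_s_5
  pi_s_4 = 1/6*pi_s_1 + 1/6*pi_s_2 + 1/12*pi_s_3 + 1/6*pi_s_4 + 1/12*pi_s_5
  pi_s_5 = 1/6*pi_s_1 + 1/12*pi_s_2 + 1/4*pi_s_3 + 1/4*pi_s_4 + 1/12*pi_s_5
with normalization: pi_s_1 + pi_s_2 + pi_s_3 + pi_s_4 + pi_s_5 = 1.

Using the first 4 balance equations plus normalization, the linear system A*pi = b is:
  [-11/12, 1/12, 1/4, 1/12, 1/12] . pi = 0
  [5/12, -2/3, 1/6, 1/6, 7/12] . pi = 0
  [1/6, 1/3, -3/4, 1/3, 1/6] . pi = 0
  [1/6, 1/6, 1/12, -5/6, 1/12] . pi = 0
  [1, 1, 1, 1, 1] . pi = 1

Solving yields:
  pi_s_1 = 1523/11968
  pi_s_2 = 7613/23936
  pi_s_3 = 1577/5984
  pi_s_4 = 185/1408
  pi_s_5 = 239/1496

Verification (pi * P):
  1523/11968*1/12 + 7613/23936*1/12 + 1577/5984*1/4 + 185/1408*1/12 + 239/1496*1/12 = 1523/11968 = pi_s_1  (ok)
  1523/11968*5/12 + 7613/23936*1/3 + 1577/5984*1/6 + 185/1408*1/6 + 239/1496*7/12 = 7613/23936 = pi_s_2  (ok)
  1523/11968*1/6 + 7613/23936*1/3 + 1577/5984*1/4 + 185/1408*1/3 + 239/1496*1/6 = 1577/5984 = pi_s_3  (ok)
  1523/11968*1/6 + 7613/23936*1/6 + 1577/5984*1/12 + 185/1408*1/6 + 239/1496*1/12 = 185/1408 = pi_s_4  (ok)
  1523/11968*1/6 + 7613/23936*1/12 + 1577/5984*1/4 + 185/1408*1/4 + 239/1496*1/12 = 239/1496 = pi_s_5  (ok)

Answer: 1523/11968 7613/23936 1577/5984 185/1408 239/1496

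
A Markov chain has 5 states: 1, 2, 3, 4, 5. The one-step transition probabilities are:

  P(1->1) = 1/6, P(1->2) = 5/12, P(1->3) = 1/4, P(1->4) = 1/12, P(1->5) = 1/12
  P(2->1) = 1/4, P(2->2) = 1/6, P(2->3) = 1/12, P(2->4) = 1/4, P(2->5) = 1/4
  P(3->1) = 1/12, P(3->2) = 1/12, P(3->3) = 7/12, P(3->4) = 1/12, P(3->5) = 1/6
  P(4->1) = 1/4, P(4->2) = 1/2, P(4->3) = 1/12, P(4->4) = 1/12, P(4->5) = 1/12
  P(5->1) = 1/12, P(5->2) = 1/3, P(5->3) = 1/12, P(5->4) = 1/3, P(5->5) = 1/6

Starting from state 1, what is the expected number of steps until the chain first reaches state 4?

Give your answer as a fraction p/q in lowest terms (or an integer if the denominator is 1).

Let h_i = expected steps to first reach 4 from state i.
Boundary: h_4 = 0.
First-step equations for the other states:
  h_1 = 1 + 1/6*h_1 + 5/12*h_2 + 1/4*h_3 + 1/12*h_4 + 1/12*h_5
  h_2 = 1 + 1/4*h_1 + 1/6*h_2 + 1/12*h_3 + 1/4*h_4 + 1/4*h_5
  h_3 = 1 + 1/12*h_1 + 1/12*h_2 + 7/12*h_3 + 1/12*h_4 + 1/6*h_5
  h_5 = 1 + 1/12*h_1 + 1/3*h_2 + 1/12*h_3 + 1/3*h_4 + 1/6*h_5

Substituting h_4 = 0 and rearranging gives the linear system (I - Q) h = 1:
  [5/6, -5/12, -1/4, -1/12] . (h_1, h_2, h_3, h_5) = 1
  [-1/4, 5/6, -1/12, -1/4] . (h_1, h_2, h_3, h_5) = 1
  [-1/12, -1/12, 5/12, -1/6] . (h_1, h_2, h_3, h_5) = 1
  [-1/12, -1/3, -1/12, 5/6] . (h_1, h_2, h_3, h_5) = 1

Solving yields:
  h_1 = 720/119
  h_2 = 4152/833
  h_3 = 5316/833
  h_5 = 528/119

Starting state is 1, so the expected hitting time is h_1 = 720/119.

Answer: 720/119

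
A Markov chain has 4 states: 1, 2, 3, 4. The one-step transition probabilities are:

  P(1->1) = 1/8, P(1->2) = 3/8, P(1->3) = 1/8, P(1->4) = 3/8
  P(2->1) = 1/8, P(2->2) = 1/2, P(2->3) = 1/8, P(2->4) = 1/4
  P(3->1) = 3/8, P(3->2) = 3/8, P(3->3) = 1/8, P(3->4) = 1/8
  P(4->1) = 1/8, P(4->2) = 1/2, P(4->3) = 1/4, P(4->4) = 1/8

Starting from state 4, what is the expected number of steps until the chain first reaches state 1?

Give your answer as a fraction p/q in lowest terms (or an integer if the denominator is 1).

Let h_i = expected steps to first reach 1 from state i.
Boundary: h_1 = 0.
First-step equations for the other states:
  h_2 = 1 + 1/8*h_1 + 1/2*h_2 + 1/8*h_3 + 1/4*h_4
  h_3 = 1 + 3/8*h_1 + 3/8*h_2 + 1/8*h_3 + 1/8*h_4
  h_4 = 1 + 1/8*h_1 + 1/2*h_2 + 1/4*h_3 + 1/8*h_4

Substituting h_1 = 0 and rearranging gives the linear system (I - Q) h = 1:
  [1/2, -1/8, -1/4] . (h_2, h_3, h_4) = 1
  [-3/8, 7/8, -1/8] . (h_2, h_3, h_4) = 1
  [-1/2, -1/4, 7/8] . (h_2, h_3, h_4) = 1

Solving yields:
  h_2 = 584/95
  h_3 = 88/19
  h_4 = 568/95

Starting state is 4, so the expected hitting time is h_4 = 568/95.

Answer: 568/95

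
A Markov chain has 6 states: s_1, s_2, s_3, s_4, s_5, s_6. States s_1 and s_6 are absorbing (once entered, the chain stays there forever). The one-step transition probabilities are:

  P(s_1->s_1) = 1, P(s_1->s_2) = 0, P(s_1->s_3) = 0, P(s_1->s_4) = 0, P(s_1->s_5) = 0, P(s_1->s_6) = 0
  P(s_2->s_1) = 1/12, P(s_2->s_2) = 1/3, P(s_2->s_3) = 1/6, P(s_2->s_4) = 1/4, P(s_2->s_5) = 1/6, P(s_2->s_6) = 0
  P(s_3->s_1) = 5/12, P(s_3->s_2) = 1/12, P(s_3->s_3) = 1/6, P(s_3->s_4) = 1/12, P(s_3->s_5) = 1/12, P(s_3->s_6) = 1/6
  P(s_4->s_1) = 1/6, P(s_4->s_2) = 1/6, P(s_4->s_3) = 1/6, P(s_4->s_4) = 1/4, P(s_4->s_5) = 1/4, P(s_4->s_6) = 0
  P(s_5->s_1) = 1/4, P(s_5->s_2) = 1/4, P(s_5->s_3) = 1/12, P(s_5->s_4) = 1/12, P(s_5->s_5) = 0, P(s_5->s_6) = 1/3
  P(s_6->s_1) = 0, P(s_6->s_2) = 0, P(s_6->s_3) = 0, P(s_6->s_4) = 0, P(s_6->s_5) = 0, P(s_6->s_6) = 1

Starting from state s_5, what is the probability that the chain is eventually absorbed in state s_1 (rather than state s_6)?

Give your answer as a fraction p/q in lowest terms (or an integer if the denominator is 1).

Answer: 661/1217

Derivation:
Let a_i = P(absorbed in s_1 | start in state i).
Boundary conditions: a_s_1 = 1, a_s_6 = 0.
For each transient state i, a_i = sum_j P(i->j) * a_j:
  a_s_2 = 1/12*a_s_1 + 1/3*a_s_2 + 1/6*a_s_3 + 1/4*a_s_4 + 1/6*a_s_5 + 0*a_s_6
  a_s_3 = 5/12*a_s_1 + 1/12*a_s_2 + 1/6*a_s_3 + 1/12*a_s_4 + 1/12*a_s_5 + 1/6*a_s_6
  a_s_4 = 1/6*a_s_1 + 1/6*a_s_2 + 1/6*a_s_3 + 1/4*a_s_4 + 1/4*a_s_5 + 0*a_s_6
  a_s_5 = 1/4*a_s_1 + 1/4*a_s_2 + 1/12*a_s_3 + 1/12*a_s_4 + 0*a_s_5 + 1/3*a_s_6

Substituting a_s_1 = 1 and a_s_6 = 0, rearrange to (I - Q) a = r where r[i] = P(i -> s_1):
  [2/3, -1/6, -1/4, -1/6] . (a_s_2, a_s_3, a_s_4, a_s_5) = 1/12
  [-1/12, 5/6, -1/12, -1/12] . (a_s_2, a_s_3, a_s_4, a_s_5) = 5/12
  [-1/6, -1/6, 3/4, -1/4] . (a_s_2, a_s_3, a_s_4, a_s_5) = 1/6
  [-1/4, -1/12, -1/12, 1] . (a_s_2, a_s_3, a_s_4, a_s_5) = 1/4

Solving yields:
  a_s_2 = 855/1217
  a_s_3 = 847/1217
  a_s_4 = 869/1217
  a_s_5 = 661/1217

Starting state is s_5, so the absorption probability is a_s_5 = 661/1217.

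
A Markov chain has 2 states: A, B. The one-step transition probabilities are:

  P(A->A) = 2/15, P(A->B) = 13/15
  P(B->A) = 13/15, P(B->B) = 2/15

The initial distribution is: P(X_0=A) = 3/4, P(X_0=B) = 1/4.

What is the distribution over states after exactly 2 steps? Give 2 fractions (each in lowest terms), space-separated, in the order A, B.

Answer: 571/900 329/900

Derivation:
Propagating the distribution step by step (d_{t+1} = d_t * P):
d_0 = (A=3/4, B=1/4)
  d_1[A] = 3/4*2/15 + 1/4*13/15 = 19/60
  d_1[B] = 3/4*13/15 + 1/4*2/15 = 41/60
d_1 = (A=19/60, B=41/60)
  d_2[A] = 19/60*2/15 + 41/60*13/15 = 571/900
  d_2[B] = 19/60*13/15 + 41/60*2/15 = 329/900
d_2 = (A=571/900, B=329/900)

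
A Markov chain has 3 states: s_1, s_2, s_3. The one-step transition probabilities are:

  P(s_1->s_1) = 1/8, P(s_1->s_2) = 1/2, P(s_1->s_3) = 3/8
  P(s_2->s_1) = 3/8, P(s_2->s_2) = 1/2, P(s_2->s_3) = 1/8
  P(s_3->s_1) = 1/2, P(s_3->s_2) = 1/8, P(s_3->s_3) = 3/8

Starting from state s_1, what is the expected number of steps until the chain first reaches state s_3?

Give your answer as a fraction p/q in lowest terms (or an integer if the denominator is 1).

Let h_i = expected steps to first reach s_3 from state i.
Boundary: h_s_3 = 0.
First-step equations for the other states:
  h_s_1 = 1 + 1/8*h_s_1 + 1/2*h_s_2 + 3/8*h_s_3
  h_s_2 = 1 + 3/8*h_s_1 + 1/2*h_s_2 + 1/8*h_s_3

Substituting h_s_3 = 0 and rearranging gives the linear system (I - Q) h = 1:
  [7/8, -1/2] . (h_s_1, h_s_2) = 1
  [-3/8, 1/2] . (h_s_1, h_s_2) = 1

Solving yields:
  h_s_1 = 4
  h_s_2 = 5

Starting state is s_1, so the expected hitting time is h_s_1 = 4.

Answer: 4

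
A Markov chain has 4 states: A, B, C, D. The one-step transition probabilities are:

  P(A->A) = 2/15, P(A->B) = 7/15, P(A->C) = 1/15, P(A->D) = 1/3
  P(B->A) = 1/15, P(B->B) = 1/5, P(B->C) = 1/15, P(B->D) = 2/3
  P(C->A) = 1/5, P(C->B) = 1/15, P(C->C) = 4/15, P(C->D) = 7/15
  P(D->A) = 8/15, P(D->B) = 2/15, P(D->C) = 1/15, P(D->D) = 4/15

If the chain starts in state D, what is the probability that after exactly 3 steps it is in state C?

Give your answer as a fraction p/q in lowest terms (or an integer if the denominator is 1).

Computing P^3 by repeated multiplication:
P^1 =
  A: [2/15, 7/15, 1/15, 1/3]
  B: [1/15, 1/5, 1/15, 2/3]
  C: [1/5, 1/15, 4/15, 7/15]
  D: [8/15, 2/15, 1/15, 4/15]
P^2 =
  A: [6/25, 46/225, 2/25, 107/225]
  B: [88/225, 37/225, 2/25, 82/225]
  C: [1/3, 14/75, 3/25, 9/25]
  D: [53/225, 71/225, 2/25, 83/225]
P^3 =
  A: [1064/3375, 748/3375, 31/375, 428/1125]
  B: [923/3375, 101/375, 31/375, 1264/3375]
  C: [307/1125, 56/225, 34/375, 436/1125]
  D: [179/675, 256/1125, 31/375, 1433/3375]

(P^3)[D -> C] = 31/375

Answer: 31/375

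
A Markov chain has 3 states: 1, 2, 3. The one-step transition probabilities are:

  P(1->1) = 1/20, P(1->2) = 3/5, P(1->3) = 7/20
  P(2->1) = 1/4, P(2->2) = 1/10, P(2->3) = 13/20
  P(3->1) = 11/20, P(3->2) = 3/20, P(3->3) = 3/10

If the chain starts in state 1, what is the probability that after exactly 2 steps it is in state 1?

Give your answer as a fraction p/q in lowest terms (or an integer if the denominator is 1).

Answer: 69/200

Derivation:
Computing P^2 by repeated multiplication:
P^1 =
  1: [1/20, 3/5, 7/20]
  2: [1/4, 1/10, 13/20]
  3: [11/20, 3/20, 3/10]
P^2 =
  1: [69/200, 57/400, 41/80]
  2: [79/200, 103/400, 139/400]
  3: [23/100, 39/100, 19/50]

(P^2)[1 -> 1] = 69/200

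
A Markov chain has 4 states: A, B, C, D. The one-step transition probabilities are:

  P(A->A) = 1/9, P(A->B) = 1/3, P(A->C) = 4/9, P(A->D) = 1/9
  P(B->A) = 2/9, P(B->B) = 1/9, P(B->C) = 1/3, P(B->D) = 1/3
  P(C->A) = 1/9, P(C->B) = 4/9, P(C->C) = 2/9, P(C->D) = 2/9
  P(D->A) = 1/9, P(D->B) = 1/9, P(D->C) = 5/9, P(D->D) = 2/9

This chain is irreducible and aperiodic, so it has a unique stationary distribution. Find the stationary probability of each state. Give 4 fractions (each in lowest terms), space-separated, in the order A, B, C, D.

The stationary distribution satisfies pi = pi * P, i.e.:
  pi_A = 1/9*pi_A + 2/9*pi_B + 1/9*pi_C + 1/9*pi_D
  pi_B = 1/3*pi_A + 1/9*pi_B + 4/9*pi_C + 1/9*pi_D
  pi_C = 4/9*pi_A + 1/3*pi_B + 2/9*pi_C + 5/9*pi_D
  pi_D = 1/9*pi_A + 1/3*pi_B + 2/9*pi_C + 2/9*pi_D
with normalization: pi_A + pi_B + pi_C + pi_D = 1.

Using the first 3 balance equations plus normalization, the linear system A*pi = b is:
  [-8/9, 2/9, 1/9, 1/9] . pi = 0
  [1/3, -8/9, 4/9, 1/9] . pi = 0
  [4/9, 1/3, -7/9, 5/9] . pi = 0
  [1, 1, 1, 1] . pi = 1

Solving yields:
  pi_A = 47/335
  pi_B = 88/335
  pi_C = 121/335
  pi_D = 79/335

Verification (pi * P):
  47/335*1/9 + 88/335*2/9 + 121/335*1/9 + 79/335*1/9 = 47/335 = pi_A  (ok)
  47/335*1/3 + 88/335*1/9 + 121/335*4/9 + 79/335*1/9 = 88/335 = pi_B  (ok)
  47/335*4/9 + 88/335*1/3 + 121/335*2/9 + 79/335*5/9 = 121/335 = pi_C  (ok)
  47/335*1/9 + 88/335*1/3 + 121/335*2/9 + 79/335*2/9 = 79/335 = pi_D  (ok)

Answer: 47/335 88/335 121/335 79/335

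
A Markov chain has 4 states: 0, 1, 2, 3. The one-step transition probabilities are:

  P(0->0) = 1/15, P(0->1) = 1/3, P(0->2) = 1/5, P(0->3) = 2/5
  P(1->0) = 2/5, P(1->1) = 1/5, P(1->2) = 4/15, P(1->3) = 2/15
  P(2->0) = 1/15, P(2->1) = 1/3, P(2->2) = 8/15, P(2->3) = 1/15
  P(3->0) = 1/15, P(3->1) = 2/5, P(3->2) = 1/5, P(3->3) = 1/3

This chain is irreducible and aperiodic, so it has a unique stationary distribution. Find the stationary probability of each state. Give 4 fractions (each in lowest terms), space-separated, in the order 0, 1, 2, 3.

Answer: 466/2765 169/553 914/2765 108/553

Derivation:
The stationary distribution satisfies pi = pi * P, i.e.:
  pi_0 = 1/15*pi_0 + 2/5*pi_1 + 1/15*pi_2 + 1/15*pi_3
  pi_1 = 1/3*pi_0 + 1/5*pi_1 + 1/3*pi_2 + 2/5*pi_3
  pi_2 = 1/5*pi_0 + 4/15*pi_1 + 8/15*pi_2 + 1/5*pi_3
  pi_3 = 2/5*pi_0 + 2/15*pi_1 + 1/15*pi_2 + 1/3*pi_3
with normalization: pi_0 + pi_1 + pi_2 + pi_3 = 1.

Using the first 3 balance equations plus normalization, the linear system A*pi = b is:
  [-14/15, 2/5, 1/15, 1/15] . pi = 0
  [1/3, -4/5, 1/3, 2/5] . pi = 0
  [1/5, 4/15, -7/15, 1/5] . pi = 0
  [1, 1, 1, 1] . pi = 1

Solving yields:
  pi_0 = 466/2765
  pi_1 = 169/553
  pi_2 = 914/2765
  pi_3 = 108/553

Verification (pi * P):
  466/2765*1/15 + 169/553*2/5 + 914/2765*1/15 + 108/553*1/15 = 466/2765 = pi_0  (ok)
  466/2765*1/3 + 169/553*1/5 + 914/2765*1/3 + 108/553*2/5 = 169/553 = pi_1  (ok)
  466/2765*1/5 + 169/553*4/15 + 914/2765*8/15 + 108/553*1/5 = 914/2765 = pi_2  (ok)
  466/2765*2/5 + 169/553*2/15 + 914/2765*1/15 + 108/553*1/3 = 108/553 = pi_3  (ok)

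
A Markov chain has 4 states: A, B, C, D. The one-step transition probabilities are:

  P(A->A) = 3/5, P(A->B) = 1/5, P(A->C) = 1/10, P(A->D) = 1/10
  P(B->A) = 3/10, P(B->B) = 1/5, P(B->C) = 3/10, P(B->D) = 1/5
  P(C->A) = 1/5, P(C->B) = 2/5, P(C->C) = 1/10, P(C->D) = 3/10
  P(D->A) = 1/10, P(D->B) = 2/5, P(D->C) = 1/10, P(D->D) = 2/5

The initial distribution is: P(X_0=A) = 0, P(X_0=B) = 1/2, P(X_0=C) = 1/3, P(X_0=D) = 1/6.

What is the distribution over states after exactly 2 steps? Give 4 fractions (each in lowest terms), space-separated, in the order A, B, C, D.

Answer: 89/300 22/75 4/25 1/4

Derivation:
Propagating the distribution step by step (d_{t+1} = d_t * P):
d_0 = (A=0, B=1/2, C=1/3, D=1/6)
  d_1[A] = 0*3/5 + 1/2*3/10 + 1/3*1/5 + 1/6*1/10 = 7/30
  d_1[B] = 0*1/5 + 1/2*1/5 + 1/3*2/5 + 1/6*2/5 = 3/10
  d_1[C] = 0*1/10 + 1/2*3/10 + 1/3*1/10 + 1/6*1/10 = 1/5
  d_1[D] = 0*1/10 + 1/2*1/5 + 1/3*3/10 + 1/6*2/5 = 4/15
d_1 = (A=7/30, B=3/10, C=1/5, D=4/15)
  d_2[A] = 7/30*3/5 + 3/10*3/10 + 1/5*1/5 + 4/15*1/10 = 89/300
  d_2[B] = 7/30*1/5 + 3/10*1/5 + 1/5*2/5 + 4/15*2/5 = 22/75
  d_2[C] = 7/30*1/10 + 3/10*3/10 + 1/5*1/10 + 4/15*1/10 = 4/25
  d_2[D] = 7/30*1/10 + 3/10*1/5 + 1/5*3/10 + 4/15*2/5 = 1/4
d_2 = (A=89/300, B=22/75, C=4/25, D=1/4)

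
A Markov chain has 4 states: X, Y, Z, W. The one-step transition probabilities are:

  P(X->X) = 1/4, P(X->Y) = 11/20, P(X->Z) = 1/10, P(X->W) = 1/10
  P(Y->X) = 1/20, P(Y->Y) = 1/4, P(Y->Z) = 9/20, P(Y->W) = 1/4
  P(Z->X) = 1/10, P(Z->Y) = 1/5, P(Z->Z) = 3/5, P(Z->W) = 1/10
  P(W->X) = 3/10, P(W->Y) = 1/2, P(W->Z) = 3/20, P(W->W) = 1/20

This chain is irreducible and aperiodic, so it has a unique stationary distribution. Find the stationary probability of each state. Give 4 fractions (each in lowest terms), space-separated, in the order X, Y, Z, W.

The stationary distribution satisfies pi = pi * P, i.e.:
  pi_X = 1/4*pi_X + 1/20*pi_Y + 1/10*pi_Z + 3/10*pi_W
  pi_Y = 11/20*pi_X + 1/4*pi_Y + 1/5*pi_Z + 1/2*pi_W
  pi_Z = 1/10*pi_X + 9/20*pi_Y + 3/5*pi_Z + 3/20*pi_W
  pi_W = 1/10*pi_X + 1/4*pi_Y + 1/10*pi_Z + 1/20*pi_W
with normalization: pi_X + pi_Y + pi_Z + pi_W = 1.

Using the first 3 balance equations plus normalization, the linear system A*pi = b is:
  [-3/4, 1/20, 1/10, 3/10] . pi = 0
  [11/20, -3/4, 1/5, 1/2] . pi = 0
  [1/10, 9/20, -2/5, 3/20] . pi = 0
  [1, 1, 1, 1] . pi = 1

Solving yields:
  pi_X = 433/3270
  pi_Y = 991/3270
  pi_Z = 1393/3270
  pi_W = 151/1090

Verification (pi * P):
  433/3270*1/4 + 991/3270*1/20 + 1393/3270*1/10 + 151/1090*3/10 = 433/3270 = pi_X  (ok)
  433/3270*11/20 + 991/3270*1/4 + 1393/3270*1/5 + 151/1090*1/2 = 991/3270 = pi_Y  (ok)
  433/3270*1/10 + 991/3270*9/20 + 1393/3270*3/5 + 151/1090*3/20 = 1393/3270 = pi_Z  (ok)
  433/3270*1/10 + 991/3270*1/4 + 1393/3270*1/10 + 151/1090*1/20 = 151/1090 = pi_W  (ok)

Answer: 433/3270 991/3270 1393/3270 151/1090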